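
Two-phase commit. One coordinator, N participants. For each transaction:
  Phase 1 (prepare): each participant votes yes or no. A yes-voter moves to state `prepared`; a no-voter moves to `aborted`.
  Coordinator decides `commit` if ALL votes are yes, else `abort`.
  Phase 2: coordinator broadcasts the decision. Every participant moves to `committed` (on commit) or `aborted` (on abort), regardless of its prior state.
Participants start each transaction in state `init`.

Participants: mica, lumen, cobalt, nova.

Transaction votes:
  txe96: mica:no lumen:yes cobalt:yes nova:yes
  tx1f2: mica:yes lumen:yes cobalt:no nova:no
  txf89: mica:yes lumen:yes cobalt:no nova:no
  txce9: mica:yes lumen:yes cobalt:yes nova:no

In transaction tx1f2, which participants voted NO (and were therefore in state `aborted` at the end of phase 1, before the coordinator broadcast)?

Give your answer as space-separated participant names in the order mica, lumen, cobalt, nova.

Answer: cobalt nova

Derivation:
Txn tx1f2 phase 1: mica yes -> prepared; lumen yes -> prepared; cobalt no -> aborted; nova no -> aborted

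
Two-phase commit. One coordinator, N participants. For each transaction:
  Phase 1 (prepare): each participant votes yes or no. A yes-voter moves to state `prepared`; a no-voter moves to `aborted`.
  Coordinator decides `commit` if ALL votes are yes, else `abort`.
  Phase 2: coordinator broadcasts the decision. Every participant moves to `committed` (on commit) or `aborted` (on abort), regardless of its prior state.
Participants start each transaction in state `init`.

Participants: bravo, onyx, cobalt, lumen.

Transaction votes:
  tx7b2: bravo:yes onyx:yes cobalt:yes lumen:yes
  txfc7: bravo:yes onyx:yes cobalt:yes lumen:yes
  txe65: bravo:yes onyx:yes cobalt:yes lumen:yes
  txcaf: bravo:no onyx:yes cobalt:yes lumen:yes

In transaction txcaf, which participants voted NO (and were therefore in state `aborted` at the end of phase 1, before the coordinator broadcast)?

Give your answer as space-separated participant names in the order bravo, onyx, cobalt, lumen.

Txn txcaf phase 1: bravo no -> aborted; onyx yes -> prepared; cobalt yes -> prepared; lumen yes -> prepared

Answer: bravo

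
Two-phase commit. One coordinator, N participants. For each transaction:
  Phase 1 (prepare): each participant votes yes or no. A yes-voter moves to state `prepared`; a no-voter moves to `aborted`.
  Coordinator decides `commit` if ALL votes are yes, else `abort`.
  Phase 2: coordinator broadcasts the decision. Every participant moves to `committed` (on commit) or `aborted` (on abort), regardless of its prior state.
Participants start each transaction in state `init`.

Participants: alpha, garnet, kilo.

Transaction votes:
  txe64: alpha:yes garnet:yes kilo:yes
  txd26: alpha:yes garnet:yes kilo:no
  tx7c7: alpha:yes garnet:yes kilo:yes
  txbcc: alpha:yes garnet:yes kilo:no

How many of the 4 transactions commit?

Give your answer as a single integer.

Answer: 2

Derivation:
txe64: all yes -> commit (commits=1)
txd26: no from kilo -> abort (commits=1)
tx7c7: all yes -> commit (commits=2)
txbcc: no from kilo -> abort (commits=2)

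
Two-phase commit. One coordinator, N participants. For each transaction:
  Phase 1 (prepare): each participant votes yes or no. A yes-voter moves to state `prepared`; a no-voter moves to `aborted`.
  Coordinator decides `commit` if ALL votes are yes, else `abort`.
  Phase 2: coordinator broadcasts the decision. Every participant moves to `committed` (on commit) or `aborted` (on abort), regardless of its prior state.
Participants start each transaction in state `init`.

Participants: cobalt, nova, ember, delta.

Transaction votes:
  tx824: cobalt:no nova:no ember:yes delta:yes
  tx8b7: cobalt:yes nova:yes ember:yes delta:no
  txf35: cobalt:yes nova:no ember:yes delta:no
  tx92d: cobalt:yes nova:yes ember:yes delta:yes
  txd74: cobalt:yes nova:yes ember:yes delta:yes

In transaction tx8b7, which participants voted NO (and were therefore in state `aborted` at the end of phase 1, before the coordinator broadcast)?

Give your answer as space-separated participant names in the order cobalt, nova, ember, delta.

Txn tx8b7 phase 1: cobalt yes -> prepared; nova yes -> prepared; ember yes -> prepared; delta no -> aborted

Answer: delta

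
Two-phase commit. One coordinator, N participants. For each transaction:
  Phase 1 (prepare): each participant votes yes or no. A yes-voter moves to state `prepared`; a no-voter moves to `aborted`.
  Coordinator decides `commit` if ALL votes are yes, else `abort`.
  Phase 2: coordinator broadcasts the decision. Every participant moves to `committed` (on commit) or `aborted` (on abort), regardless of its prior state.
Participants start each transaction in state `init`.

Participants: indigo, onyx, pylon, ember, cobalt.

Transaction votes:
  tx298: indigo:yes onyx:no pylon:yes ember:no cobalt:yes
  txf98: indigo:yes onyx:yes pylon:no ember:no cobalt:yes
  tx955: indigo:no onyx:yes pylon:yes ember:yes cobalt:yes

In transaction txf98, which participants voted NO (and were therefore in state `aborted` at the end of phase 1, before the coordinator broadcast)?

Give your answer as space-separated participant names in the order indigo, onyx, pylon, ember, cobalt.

Txn txf98 phase 1: indigo yes -> prepared; onyx yes -> prepared; pylon no -> aborted; ember no -> aborted; cobalt yes -> prepared

Answer: pylon ember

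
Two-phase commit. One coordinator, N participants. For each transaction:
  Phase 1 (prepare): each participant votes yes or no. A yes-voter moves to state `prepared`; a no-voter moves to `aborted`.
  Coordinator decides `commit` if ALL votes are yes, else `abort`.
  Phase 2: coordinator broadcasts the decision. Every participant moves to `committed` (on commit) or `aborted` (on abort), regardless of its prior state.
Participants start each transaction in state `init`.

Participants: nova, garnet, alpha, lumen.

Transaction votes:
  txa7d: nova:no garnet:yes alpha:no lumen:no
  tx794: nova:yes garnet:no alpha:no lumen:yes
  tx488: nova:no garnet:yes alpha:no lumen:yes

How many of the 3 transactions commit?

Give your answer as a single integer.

Answer: 0

Derivation:
txa7d: no from nova, alpha, lumen -> abort (commits=0)
tx794: no from garnet, alpha -> abort (commits=0)
tx488: no from nova, alpha -> abort (commits=0)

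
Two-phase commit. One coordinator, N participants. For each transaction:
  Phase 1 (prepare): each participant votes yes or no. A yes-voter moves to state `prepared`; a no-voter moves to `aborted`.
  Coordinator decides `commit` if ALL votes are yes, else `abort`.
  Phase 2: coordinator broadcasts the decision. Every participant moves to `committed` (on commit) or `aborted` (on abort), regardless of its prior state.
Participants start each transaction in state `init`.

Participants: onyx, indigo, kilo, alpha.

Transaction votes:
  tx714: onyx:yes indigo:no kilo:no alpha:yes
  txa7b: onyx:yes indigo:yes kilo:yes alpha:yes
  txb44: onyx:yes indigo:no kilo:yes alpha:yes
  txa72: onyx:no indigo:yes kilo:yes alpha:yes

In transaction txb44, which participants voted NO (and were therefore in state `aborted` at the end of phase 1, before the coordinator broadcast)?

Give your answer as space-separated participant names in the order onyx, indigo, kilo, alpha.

Answer: indigo

Derivation:
Txn txb44 phase 1: onyx yes -> prepared; indigo no -> aborted; kilo yes -> prepared; alpha yes -> prepared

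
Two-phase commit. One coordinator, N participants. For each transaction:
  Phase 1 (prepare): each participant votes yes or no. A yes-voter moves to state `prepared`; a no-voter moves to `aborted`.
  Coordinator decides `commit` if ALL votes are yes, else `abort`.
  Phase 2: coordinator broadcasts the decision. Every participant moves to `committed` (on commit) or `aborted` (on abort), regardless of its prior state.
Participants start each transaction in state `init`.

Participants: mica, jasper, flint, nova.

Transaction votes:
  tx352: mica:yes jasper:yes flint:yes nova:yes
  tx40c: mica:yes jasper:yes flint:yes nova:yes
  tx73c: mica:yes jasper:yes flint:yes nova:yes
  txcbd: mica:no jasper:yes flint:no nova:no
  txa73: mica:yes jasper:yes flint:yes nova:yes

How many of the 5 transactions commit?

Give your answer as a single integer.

tx352: all yes -> commit (commits=1)
tx40c: all yes -> commit (commits=2)
tx73c: all yes -> commit (commits=3)
txcbd: no from mica, flint, nova -> abort (commits=3)
txa73: all yes -> commit (commits=4)

Answer: 4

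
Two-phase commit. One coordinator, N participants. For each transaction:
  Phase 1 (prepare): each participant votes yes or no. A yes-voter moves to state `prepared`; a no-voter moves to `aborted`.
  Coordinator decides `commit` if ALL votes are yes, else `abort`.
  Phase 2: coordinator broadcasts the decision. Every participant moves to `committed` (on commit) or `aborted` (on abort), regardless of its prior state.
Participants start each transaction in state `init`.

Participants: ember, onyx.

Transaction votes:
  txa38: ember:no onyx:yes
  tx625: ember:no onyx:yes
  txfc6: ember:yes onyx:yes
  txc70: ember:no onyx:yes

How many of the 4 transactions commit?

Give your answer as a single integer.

txa38: no from ember -> abort (commits=0)
tx625: no from ember -> abort (commits=0)
txfc6: all yes -> commit (commits=1)
txc70: no from ember -> abort (commits=1)

Answer: 1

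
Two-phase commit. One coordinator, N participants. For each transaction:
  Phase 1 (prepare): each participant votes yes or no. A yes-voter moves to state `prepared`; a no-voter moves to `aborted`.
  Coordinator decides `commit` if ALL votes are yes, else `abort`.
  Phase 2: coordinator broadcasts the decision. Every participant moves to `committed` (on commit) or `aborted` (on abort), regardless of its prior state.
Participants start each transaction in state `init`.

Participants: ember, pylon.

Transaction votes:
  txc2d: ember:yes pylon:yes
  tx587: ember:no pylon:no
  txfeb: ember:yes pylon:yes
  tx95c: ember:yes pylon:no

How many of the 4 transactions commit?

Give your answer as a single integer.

txc2d: all yes -> commit (commits=1)
tx587: no from ember, pylon -> abort (commits=1)
txfeb: all yes -> commit (commits=2)
tx95c: no from pylon -> abort (commits=2)

Answer: 2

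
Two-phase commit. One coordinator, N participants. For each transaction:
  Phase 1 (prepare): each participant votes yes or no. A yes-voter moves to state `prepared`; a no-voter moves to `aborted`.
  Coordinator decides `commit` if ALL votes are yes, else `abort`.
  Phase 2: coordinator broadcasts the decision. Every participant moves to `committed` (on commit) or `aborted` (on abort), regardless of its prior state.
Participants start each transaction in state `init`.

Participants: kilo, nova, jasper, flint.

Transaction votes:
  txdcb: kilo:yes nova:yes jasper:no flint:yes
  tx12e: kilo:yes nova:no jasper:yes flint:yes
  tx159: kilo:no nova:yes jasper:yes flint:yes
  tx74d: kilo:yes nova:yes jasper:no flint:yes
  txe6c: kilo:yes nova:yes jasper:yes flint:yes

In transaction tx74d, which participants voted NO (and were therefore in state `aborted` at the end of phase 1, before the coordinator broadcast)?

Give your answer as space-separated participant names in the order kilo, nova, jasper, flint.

Answer: jasper

Derivation:
Txn tx74d phase 1: kilo yes -> prepared; nova yes -> prepared; jasper no -> aborted; flint yes -> prepared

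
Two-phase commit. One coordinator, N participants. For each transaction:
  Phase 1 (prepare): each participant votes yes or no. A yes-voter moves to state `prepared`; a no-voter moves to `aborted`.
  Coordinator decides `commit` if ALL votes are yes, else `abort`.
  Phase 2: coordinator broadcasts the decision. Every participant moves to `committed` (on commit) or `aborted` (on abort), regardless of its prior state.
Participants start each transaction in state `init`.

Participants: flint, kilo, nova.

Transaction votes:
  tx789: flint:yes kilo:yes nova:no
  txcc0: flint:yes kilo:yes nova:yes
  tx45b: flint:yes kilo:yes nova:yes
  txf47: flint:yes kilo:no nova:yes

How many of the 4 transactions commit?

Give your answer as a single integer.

Answer: 2

Derivation:
tx789: no from nova -> abort (commits=0)
txcc0: all yes -> commit (commits=1)
tx45b: all yes -> commit (commits=2)
txf47: no from kilo -> abort (commits=2)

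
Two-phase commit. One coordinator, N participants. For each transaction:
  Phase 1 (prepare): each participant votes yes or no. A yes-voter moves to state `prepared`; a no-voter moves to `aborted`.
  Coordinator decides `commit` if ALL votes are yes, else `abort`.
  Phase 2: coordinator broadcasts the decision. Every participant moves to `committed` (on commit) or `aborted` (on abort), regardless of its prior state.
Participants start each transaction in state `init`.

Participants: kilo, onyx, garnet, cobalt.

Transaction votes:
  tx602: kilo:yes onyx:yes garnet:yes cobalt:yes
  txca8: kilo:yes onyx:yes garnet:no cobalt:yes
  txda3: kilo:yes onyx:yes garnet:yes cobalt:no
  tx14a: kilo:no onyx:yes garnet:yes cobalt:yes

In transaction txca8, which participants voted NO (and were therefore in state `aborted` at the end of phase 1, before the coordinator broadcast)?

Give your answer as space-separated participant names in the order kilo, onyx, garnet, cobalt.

Answer: garnet

Derivation:
Txn txca8 phase 1: kilo yes -> prepared; onyx yes -> prepared; garnet no -> aborted; cobalt yes -> prepared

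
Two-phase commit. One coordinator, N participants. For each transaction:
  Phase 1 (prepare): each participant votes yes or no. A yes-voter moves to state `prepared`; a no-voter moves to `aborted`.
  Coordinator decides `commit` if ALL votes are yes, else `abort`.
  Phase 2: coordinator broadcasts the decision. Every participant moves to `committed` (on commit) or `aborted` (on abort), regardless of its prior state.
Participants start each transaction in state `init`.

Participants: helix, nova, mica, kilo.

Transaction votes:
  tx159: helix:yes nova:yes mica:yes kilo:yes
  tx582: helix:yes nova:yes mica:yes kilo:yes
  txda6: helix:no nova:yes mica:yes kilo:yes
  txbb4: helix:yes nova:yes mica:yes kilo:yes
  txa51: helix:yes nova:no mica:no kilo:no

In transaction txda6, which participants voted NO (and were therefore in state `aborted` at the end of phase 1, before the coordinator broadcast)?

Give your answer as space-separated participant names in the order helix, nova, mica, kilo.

Txn txda6 phase 1: helix no -> aborted; nova yes -> prepared; mica yes -> prepared; kilo yes -> prepared

Answer: helix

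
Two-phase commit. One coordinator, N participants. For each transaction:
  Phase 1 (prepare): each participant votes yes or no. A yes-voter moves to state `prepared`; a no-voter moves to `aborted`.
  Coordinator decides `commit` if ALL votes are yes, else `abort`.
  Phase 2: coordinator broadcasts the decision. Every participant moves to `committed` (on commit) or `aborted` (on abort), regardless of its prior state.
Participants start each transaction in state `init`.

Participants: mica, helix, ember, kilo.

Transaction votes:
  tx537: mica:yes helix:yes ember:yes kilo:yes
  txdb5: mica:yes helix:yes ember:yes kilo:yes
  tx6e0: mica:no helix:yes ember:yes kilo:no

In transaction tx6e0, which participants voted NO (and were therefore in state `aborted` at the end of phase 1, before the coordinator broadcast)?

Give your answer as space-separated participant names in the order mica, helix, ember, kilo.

Answer: mica kilo

Derivation:
Txn tx6e0 phase 1: mica no -> aborted; helix yes -> prepared; ember yes -> prepared; kilo no -> aborted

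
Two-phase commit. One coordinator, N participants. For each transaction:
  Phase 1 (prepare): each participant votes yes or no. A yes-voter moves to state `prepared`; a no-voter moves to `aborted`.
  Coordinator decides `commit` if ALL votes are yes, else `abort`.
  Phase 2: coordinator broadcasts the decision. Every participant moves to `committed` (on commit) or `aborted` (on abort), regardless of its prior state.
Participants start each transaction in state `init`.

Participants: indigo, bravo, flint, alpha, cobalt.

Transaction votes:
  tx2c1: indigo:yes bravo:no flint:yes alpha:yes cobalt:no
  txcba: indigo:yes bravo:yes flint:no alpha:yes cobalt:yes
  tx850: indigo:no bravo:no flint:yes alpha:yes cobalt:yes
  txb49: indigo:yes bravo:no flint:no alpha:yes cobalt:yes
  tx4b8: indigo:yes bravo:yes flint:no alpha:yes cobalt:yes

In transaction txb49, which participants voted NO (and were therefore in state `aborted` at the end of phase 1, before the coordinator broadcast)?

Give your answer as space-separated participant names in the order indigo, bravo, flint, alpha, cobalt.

Answer: bravo flint

Derivation:
Txn txb49 phase 1: indigo yes -> prepared; bravo no -> aborted; flint no -> aborted; alpha yes -> prepared; cobalt yes -> prepared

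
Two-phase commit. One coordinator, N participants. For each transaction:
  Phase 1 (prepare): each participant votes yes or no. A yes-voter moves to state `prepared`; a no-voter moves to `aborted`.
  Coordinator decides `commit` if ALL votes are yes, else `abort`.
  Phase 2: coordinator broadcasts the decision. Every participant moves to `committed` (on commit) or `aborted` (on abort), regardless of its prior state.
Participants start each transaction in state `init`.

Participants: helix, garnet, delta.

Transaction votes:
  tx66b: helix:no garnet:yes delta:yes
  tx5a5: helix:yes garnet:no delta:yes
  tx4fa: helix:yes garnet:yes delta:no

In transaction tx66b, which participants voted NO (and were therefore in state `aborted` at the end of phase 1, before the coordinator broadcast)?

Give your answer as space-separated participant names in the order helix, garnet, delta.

Txn tx66b phase 1: helix no -> aborted; garnet yes -> prepared; delta yes -> prepared

Answer: helix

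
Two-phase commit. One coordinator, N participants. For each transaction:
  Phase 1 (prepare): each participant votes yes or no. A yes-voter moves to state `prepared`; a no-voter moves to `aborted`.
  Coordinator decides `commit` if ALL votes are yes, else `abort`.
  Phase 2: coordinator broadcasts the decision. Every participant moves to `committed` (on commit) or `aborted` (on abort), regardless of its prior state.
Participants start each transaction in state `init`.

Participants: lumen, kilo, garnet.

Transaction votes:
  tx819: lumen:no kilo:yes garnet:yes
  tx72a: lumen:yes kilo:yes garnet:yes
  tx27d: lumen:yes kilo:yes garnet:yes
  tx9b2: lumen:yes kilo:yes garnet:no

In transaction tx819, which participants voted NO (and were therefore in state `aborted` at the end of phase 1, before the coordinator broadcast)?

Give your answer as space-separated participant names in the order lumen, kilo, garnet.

Txn tx819 phase 1: lumen no -> aborted; kilo yes -> prepared; garnet yes -> prepared

Answer: lumen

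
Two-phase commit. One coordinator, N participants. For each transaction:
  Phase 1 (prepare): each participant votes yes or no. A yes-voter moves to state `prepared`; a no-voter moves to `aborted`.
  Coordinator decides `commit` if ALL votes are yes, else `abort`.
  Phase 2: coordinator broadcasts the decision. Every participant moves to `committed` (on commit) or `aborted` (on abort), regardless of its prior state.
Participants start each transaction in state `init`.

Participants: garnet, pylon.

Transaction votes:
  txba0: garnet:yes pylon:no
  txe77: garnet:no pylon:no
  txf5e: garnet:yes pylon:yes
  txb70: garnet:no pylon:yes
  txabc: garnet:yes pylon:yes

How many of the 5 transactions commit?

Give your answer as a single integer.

Answer: 2

Derivation:
txba0: no from pylon -> abort (commits=0)
txe77: no from garnet, pylon -> abort (commits=0)
txf5e: all yes -> commit (commits=1)
txb70: no from garnet -> abort (commits=1)
txabc: all yes -> commit (commits=2)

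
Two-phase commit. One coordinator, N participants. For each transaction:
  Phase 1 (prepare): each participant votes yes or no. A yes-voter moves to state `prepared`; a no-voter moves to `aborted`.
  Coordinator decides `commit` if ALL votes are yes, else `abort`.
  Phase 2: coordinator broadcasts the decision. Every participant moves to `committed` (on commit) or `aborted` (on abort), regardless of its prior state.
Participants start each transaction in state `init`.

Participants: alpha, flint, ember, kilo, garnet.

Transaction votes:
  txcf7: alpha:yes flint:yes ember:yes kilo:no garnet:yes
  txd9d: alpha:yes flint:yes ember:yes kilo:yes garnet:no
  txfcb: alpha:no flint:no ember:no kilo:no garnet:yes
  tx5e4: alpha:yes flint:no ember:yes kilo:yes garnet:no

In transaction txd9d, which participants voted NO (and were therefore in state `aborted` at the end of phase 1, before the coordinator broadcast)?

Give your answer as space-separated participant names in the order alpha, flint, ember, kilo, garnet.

Txn txd9d phase 1: alpha yes -> prepared; flint yes -> prepared; ember yes -> prepared; kilo yes -> prepared; garnet no -> aborted

Answer: garnet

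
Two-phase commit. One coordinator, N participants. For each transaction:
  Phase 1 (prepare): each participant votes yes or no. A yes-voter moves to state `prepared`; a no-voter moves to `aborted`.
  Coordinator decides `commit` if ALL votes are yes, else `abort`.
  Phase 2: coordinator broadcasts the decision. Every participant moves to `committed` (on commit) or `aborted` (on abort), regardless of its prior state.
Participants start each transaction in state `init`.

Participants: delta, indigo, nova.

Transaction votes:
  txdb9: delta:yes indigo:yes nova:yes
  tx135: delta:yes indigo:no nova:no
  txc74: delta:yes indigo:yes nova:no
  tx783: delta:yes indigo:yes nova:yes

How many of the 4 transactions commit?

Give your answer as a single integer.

txdb9: all yes -> commit (commits=1)
tx135: no from indigo, nova -> abort (commits=1)
txc74: no from nova -> abort (commits=1)
tx783: all yes -> commit (commits=2)

Answer: 2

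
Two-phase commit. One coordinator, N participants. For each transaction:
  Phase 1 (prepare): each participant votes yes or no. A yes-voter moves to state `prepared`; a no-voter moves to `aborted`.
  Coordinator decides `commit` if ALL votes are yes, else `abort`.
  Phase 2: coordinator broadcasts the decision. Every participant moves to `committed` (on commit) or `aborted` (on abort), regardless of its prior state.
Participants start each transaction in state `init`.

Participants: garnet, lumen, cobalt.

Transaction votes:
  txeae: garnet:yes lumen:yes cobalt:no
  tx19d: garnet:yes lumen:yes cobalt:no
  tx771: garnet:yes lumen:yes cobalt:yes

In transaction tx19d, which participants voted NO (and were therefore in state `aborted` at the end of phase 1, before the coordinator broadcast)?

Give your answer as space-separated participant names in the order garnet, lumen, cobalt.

Txn tx19d phase 1: garnet yes -> prepared; lumen yes -> prepared; cobalt no -> aborted

Answer: cobalt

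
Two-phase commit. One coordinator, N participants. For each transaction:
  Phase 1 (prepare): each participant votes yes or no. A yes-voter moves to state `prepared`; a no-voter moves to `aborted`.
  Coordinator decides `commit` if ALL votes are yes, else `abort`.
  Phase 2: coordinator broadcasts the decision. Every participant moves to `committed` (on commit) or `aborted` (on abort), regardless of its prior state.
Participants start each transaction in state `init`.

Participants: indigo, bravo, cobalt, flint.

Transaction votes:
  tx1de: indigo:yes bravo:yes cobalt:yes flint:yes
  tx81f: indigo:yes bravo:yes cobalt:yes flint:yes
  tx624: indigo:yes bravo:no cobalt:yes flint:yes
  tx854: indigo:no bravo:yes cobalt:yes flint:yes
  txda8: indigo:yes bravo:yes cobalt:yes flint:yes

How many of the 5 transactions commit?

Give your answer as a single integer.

tx1de: all yes -> commit (commits=1)
tx81f: all yes -> commit (commits=2)
tx624: no from bravo -> abort (commits=2)
tx854: no from indigo -> abort (commits=2)
txda8: all yes -> commit (commits=3)

Answer: 3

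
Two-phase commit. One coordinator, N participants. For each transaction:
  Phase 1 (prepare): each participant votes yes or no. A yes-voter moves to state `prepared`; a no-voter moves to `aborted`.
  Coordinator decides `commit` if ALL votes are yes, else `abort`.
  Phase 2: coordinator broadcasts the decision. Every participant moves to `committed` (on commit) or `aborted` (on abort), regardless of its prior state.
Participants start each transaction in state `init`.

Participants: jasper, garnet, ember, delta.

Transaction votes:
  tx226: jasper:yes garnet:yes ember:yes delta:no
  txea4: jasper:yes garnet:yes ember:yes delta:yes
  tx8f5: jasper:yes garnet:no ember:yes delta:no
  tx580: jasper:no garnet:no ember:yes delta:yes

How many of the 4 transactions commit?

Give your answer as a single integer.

Answer: 1

Derivation:
tx226: no from delta -> abort (commits=0)
txea4: all yes -> commit (commits=1)
tx8f5: no from garnet, delta -> abort (commits=1)
tx580: no from jasper, garnet -> abort (commits=1)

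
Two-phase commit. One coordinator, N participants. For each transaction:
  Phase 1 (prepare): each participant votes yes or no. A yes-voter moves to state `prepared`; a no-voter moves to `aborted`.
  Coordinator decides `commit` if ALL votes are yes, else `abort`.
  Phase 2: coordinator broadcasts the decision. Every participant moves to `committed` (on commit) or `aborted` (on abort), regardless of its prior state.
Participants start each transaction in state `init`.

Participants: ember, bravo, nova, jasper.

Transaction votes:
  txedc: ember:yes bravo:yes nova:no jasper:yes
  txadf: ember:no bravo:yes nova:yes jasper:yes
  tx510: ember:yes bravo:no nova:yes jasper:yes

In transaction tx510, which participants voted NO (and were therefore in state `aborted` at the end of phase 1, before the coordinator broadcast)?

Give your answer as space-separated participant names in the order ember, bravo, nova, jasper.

Txn tx510 phase 1: ember yes -> prepared; bravo no -> aborted; nova yes -> prepared; jasper yes -> prepared

Answer: bravo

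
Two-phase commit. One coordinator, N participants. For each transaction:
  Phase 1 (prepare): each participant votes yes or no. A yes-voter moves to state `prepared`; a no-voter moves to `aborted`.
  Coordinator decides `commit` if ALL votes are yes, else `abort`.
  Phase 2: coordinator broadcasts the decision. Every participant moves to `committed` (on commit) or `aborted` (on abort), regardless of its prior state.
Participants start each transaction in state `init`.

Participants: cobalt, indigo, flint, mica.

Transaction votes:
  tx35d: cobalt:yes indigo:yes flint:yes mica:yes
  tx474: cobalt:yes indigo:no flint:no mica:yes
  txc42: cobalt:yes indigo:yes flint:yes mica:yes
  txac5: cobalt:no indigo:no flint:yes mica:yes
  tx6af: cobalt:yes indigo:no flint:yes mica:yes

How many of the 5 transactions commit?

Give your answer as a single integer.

tx35d: all yes -> commit (commits=1)
tx474: no from indigo, flint -> abort (commits=1)
txc42: all yes -> commit (commits=2)
txac5: no from cobalt, indigo -> abort (commits=2)
tx6af: no from indigo -> abort (commits=2)

Answer: 2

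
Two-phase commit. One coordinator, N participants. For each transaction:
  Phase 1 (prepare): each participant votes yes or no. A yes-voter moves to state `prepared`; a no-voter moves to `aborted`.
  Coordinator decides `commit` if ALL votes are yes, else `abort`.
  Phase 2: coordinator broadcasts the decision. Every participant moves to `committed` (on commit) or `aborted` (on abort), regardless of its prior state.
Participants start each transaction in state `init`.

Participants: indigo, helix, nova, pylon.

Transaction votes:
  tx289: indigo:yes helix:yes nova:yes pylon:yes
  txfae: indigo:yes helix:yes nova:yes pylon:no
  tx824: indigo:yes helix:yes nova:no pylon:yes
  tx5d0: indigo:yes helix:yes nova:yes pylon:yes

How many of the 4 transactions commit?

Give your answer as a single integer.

Answer: 2

Derivation:
tx289: all yes -> commit (commits=1)
txfae: no from pylon -> abort (commits=1)
tx824: no from nova -> abort (commits=1)
tx5d0: all yes -> commit (commits=2)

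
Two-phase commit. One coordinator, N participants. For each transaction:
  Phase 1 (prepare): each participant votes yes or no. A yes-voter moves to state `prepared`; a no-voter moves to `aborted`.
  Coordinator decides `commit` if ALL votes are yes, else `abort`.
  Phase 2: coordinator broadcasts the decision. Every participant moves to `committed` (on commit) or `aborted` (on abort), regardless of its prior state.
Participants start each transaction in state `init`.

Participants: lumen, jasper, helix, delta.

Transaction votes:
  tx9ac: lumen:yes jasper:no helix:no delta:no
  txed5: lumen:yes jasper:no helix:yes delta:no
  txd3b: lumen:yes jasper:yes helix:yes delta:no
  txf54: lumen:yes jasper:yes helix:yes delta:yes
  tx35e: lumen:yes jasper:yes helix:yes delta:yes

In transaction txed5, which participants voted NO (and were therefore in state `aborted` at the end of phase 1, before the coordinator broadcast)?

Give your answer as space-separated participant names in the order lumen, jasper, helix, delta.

Answer: jasper delta

Derivation:
Txn txed5 phase 1: lumen yes -> prepared; jasper no -> aborted; helix yes -> prepared; delta no -> aborted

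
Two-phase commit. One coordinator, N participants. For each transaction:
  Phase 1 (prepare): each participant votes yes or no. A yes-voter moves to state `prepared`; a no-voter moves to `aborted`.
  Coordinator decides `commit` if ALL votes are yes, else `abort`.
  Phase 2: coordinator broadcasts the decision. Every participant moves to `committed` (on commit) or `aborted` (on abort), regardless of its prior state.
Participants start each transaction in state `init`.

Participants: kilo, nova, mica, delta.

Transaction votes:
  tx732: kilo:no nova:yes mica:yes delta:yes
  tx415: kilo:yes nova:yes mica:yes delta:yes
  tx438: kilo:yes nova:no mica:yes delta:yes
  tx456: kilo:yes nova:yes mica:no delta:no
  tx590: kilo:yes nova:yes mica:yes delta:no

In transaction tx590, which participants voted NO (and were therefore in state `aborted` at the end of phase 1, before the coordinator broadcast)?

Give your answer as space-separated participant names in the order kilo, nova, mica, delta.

Answer: delta

Derivation:
Txn tx590 phase 1: kilo yes -> prepared; nova yes -> prepared; mica yes -> prepared; delta no -> aborted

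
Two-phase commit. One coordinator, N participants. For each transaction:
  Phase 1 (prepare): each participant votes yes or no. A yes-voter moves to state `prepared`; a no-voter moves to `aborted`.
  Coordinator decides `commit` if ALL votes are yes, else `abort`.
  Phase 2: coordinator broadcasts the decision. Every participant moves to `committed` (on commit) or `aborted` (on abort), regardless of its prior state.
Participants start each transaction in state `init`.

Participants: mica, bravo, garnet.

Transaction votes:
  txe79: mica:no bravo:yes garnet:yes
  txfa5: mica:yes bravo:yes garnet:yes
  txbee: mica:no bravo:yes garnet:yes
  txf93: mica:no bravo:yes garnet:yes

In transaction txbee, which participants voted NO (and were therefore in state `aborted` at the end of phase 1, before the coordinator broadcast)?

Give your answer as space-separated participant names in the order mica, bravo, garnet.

Answer: mica

Derivation:
Txn txbee phase 1: mica no -> aborted; bravo yes -> prepared; garnet yes -> prepared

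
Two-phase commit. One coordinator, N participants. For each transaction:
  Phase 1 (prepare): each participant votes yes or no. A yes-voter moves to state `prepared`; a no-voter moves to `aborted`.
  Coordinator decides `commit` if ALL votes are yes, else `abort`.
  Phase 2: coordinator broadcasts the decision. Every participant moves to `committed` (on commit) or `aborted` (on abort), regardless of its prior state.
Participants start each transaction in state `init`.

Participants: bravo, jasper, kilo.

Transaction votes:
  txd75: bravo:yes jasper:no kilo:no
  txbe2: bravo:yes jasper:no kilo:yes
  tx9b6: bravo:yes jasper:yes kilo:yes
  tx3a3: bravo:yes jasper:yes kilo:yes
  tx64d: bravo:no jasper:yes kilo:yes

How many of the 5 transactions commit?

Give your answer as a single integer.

Answer: 2

Derivation:
txd75: no from jasper, kilo -> abort (commits=0)
txbe2: no from jasper -> abort (commits=0)
tx9b6: all yes -> commit (commits=1)
tx3a3: all yes -> commit (commits=2)
tx64d: no from bravo -> abort (commits=2)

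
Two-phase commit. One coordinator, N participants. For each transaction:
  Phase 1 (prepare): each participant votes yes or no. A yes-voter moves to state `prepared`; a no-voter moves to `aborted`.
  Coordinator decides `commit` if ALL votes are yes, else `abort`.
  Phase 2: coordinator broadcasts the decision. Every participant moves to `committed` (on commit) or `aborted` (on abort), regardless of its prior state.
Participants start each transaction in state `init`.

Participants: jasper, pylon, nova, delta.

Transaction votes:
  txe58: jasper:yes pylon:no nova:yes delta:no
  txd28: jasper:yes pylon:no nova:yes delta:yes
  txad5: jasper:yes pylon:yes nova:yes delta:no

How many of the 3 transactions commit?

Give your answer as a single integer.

txe58: no from pylon, delta -> abort (commits=0)
txd28: no from pylon -> abort (commits=0)
txad5: no from delta -> abort (commits=0)

Answer: 0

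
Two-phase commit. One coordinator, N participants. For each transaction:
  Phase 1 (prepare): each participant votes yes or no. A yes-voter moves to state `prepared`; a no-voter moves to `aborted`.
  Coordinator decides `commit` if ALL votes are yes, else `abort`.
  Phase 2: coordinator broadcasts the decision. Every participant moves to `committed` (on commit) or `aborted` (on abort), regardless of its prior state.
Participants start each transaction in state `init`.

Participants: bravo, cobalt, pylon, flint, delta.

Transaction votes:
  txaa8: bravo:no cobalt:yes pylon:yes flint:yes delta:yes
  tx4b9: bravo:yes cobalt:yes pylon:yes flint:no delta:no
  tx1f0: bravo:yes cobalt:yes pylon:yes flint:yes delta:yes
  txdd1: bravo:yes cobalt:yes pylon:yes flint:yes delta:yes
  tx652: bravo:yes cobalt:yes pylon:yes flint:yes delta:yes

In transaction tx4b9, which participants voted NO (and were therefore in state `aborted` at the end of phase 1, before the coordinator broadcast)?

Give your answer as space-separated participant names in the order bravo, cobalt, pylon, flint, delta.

Txn tx4b9 phase 1: bravo yes -> prepared; cobalt yes -> prepared; pylon yes -> prepared; flint no -> aborted; delta no -> aborted

Answer: flint delta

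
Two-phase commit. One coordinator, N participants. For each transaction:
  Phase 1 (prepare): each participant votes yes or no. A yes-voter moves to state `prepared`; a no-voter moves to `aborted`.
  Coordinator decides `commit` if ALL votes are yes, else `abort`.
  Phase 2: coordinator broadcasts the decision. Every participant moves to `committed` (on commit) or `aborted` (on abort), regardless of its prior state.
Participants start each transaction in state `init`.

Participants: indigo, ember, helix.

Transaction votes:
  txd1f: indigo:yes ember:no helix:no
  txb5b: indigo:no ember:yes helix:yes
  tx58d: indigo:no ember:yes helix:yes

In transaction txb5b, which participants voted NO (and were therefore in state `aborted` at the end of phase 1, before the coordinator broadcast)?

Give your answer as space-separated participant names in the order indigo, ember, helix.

Answer: indigo

Derivation:
Txn txb5b phase 1: indigo no -> aborted; ember yes -> prepared; helix yes -> prepared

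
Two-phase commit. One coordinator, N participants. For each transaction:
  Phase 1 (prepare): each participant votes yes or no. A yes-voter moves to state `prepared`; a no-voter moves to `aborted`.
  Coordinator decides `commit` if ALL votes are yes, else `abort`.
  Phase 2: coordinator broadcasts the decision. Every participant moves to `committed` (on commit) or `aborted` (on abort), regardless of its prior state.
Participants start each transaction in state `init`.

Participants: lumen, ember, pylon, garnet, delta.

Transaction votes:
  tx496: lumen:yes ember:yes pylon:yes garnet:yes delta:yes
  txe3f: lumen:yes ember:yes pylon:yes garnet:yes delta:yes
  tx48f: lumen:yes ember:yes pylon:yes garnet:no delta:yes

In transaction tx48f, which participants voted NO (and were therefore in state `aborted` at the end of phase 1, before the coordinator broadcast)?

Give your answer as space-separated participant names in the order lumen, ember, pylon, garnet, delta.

Answer: garnet

Derivation:
Txn tx48f phase 1: lumen yes -> prepared; ember yes -> prepared; pylon yes -> prepared; garnet no -> aborted; delta yes -> prepared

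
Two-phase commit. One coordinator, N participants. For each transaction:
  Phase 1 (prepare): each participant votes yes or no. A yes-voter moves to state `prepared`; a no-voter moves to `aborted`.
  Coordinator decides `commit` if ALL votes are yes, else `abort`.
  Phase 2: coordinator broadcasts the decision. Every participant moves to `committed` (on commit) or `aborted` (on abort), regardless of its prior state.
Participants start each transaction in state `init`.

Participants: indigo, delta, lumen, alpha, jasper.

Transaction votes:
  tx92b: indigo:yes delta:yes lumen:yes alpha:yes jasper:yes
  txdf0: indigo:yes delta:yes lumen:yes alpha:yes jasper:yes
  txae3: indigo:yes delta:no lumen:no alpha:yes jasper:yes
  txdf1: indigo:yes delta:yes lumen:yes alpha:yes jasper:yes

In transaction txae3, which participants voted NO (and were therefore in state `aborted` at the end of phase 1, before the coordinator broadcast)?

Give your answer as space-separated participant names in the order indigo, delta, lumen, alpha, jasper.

Answer: delta lumen

Derivation:
Txn txae3 phase 1: indigo yes -> prepared; delta no -> aborted; lumen no -> aborted; alpha yes -> prepared; jasper yes -> prepared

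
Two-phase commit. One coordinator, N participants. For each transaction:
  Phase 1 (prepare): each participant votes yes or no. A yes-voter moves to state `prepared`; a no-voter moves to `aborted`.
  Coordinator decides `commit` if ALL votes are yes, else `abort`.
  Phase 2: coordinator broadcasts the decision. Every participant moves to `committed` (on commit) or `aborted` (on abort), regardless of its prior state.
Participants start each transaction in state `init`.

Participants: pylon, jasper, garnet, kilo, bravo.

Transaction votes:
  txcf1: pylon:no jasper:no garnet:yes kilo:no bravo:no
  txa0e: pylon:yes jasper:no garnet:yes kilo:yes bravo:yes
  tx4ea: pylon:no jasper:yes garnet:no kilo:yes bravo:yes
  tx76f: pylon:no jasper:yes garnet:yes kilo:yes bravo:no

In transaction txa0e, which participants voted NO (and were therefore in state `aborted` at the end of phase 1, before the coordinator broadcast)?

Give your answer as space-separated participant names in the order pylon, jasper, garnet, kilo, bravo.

Txn txa0e phase 1: pylon yes -> prepared; jasper no -> aborted; garnet yes -> prepared; kilo yes -> prepared; bravo yes -> prepared

Answer: jasper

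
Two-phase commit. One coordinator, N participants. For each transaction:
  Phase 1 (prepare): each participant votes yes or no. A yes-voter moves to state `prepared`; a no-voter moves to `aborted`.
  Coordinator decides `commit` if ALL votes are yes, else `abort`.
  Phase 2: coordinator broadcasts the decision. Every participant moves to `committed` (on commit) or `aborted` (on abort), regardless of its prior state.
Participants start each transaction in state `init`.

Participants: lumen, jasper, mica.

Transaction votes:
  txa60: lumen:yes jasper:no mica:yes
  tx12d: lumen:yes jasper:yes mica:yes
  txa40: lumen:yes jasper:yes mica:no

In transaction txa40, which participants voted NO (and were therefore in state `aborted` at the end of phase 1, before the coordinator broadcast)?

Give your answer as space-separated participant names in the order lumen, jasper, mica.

Answer: mica

Derivation:
Txn txa40 phase 1: lumen yes -> prepared; jasper yes -> prepared; mica no -> aborted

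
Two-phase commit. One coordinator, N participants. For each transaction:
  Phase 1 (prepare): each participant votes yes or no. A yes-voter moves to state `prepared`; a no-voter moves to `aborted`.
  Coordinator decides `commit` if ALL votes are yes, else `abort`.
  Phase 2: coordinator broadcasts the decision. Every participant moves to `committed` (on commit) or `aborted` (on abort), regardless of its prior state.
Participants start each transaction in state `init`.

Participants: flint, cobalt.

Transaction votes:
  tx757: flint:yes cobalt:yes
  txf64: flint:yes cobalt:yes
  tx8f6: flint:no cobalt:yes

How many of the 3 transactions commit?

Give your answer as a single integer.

tx757: all yes -> commit (commits=1)
txf64: all yes -> commit (commits=2)
tx8f6: no from flint -> abort (commits=2)

Answer: 2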